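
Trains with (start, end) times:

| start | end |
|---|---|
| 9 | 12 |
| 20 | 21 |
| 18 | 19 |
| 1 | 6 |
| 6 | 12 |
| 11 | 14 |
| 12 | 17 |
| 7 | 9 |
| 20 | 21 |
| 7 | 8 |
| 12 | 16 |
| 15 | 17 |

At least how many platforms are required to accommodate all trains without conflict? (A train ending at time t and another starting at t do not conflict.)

3

Count concurrent intervals with a sweep; the peak is the room count.
Events (time:±→running): 1:+→1 6:-→0 6:+→1 7:+→2 7:+→3 … peak 3.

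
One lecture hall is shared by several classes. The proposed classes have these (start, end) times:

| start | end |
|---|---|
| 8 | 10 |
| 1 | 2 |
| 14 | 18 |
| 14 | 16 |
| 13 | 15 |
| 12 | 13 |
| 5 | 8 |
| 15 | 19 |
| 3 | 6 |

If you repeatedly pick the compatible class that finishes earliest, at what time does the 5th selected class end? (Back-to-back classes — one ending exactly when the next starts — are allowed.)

Greedy by earliest finish: after sorting by end time, pick each interval compatible with the last pick.
By end time: (1,2), (3,6), (5,8), (8,10), (12,13), (13,15), (14,16), (14,18), (15,19).
Pick (1,2); next start ≥ 2 → (3,6); next start ≥ 6 → (8,10); next start ≥ 10 → (12,13); next start ≥ 13 → (13,15); next start ≥ 15 → (15,19).
Selected: (1,2) (3,6) (8,10) (12,13) (13,15) (15,19)

15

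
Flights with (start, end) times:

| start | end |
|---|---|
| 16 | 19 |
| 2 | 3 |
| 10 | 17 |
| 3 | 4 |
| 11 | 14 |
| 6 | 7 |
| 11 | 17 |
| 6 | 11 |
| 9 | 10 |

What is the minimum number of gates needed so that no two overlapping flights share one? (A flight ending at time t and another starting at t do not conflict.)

3

The answer is the maximum number of intervals overlapping at any instant.
starts: [2, 3, 6, 6, 9, 10, 11, 11, 16]
ends:   [3, 4, 7, 10, 11, 14, 17, 17, 19]
s2→1 e3→0 s3→1 e4→0 s6→1 s6→2 e7→1 s9→2 e10→1 s10→2 e11→1 s11→2 s11→3  — peak 3.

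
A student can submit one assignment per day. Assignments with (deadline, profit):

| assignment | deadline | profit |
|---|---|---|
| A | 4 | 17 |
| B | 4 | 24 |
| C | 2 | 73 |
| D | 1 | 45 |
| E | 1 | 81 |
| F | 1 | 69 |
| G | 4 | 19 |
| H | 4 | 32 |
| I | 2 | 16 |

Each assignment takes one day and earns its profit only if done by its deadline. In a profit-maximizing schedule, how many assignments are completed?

4

By profit: E(d1,81), C(d2,73), F(d1,69), D(d1,45), H(d4,32), B(d4,24), G(d4,19), A(d4,17), I(d2,16)
E→slot 1; C→slot 2; F skipped; D skipped; H→slot 4; B→slot 3; G skipped; A skipped; I skipped.
4 of 9 scheduled.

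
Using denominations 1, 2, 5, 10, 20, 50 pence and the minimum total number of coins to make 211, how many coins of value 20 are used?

0

Use the largest denomination that fits, subtract, and repeat.
211 = 4×50 + 1×10 + 1×1
Count of 20: 0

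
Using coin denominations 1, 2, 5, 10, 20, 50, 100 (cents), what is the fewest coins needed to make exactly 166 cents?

5

166 = 1×100 + 1×50 + 1×10 + 1×5 + 1×1
Total coins = 1 + 1 + 1 + 1 + 1 = 5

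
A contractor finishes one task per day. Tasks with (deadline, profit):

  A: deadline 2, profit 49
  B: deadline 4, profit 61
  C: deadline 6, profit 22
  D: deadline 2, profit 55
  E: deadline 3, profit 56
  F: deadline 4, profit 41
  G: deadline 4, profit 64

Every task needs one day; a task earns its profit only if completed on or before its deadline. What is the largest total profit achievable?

Sort by profit descending; place each in the latest free slot ≤ its deadline.
By profit: G(d4,64), B(d4,61), E(d3,56), D(d2,55), A(d2,49), F(d4,41), C(d6,22)
G→slot 4; B→slot 3; E→slot 2; D→slot 1; A skipped; F skipped; C→slot 6.
Profit = 55 + 56 + 61 + 64 + 22 = 258

258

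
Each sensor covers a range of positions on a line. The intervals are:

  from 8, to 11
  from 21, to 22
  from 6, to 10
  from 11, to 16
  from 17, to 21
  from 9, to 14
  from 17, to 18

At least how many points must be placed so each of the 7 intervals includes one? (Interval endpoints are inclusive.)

4

Process intervals by earliest right end; each time one isn't hit yet, stab at its right endpoint.
By right end: [6,10]  [8,11]  [9,14]  [11,16]  [17,18]  [17,21]  [21,22]
[6,10] uncovered → point at 10; [11,16] uncovered → point at 16; [17,18] uncovered → point at 18; [21,22] uncovered → point at 22.
Points: 10, 16, 18, 22 (4 total).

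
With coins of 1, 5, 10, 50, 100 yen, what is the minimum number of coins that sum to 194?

194 − 1×100→94 − 1×50→44 − 4×10→4 − 4×1→0
Total coins = 1 + 1 + 4 + 4 = 10

10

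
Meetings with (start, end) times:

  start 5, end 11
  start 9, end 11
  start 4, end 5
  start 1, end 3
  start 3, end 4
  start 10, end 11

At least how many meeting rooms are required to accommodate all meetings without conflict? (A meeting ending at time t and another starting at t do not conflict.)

Count concurrent intervals with a sweep; the peak is the room count.
Events (time:±→running): 1:+→1 3:-→0 3:+→1 4:-→0 4:+→1 5:-→0 5:+→1 9:+→2 10:+→3 … peak 3.

3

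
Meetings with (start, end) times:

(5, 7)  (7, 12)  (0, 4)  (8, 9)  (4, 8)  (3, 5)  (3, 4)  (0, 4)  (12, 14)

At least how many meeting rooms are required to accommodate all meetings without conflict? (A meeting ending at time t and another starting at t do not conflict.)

4

starts: [0, 0, 3, 3, 4, 5, 7, 8, 12]
ends:   [4, 4, 4, 5, 7, 8, 9, 12, 14]
s0→1 s0→2 s3→3 s3→4  — peak 4.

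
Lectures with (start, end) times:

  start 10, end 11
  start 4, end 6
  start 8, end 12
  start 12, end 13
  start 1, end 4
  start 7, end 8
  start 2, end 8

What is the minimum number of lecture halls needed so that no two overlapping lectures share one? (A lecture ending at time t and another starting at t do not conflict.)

2

starts: [1, 2, 4, 7, 8, 10, 12]
ends:   [4, 6, 8, 8, 11, 12, 13]
s1→1 s2→2  — peak 2.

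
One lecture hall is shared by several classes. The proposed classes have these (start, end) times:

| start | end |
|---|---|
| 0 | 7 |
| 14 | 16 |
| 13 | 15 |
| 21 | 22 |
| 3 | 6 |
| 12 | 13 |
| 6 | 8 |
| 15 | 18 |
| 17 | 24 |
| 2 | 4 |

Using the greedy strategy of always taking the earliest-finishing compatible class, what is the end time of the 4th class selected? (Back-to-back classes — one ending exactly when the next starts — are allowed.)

Order by finish time; keep every interval that doesn't clash with the previous kept one.
Sorted by end: (2,4)  (3,6)  (0,7)  (6,8)  (12,13)  (13,15)  (14,16)  (15,18)  (21,22)  (17,24)
take (2,4); skip (0,7); take (6,8); take (12,13); take (13,15); take (15,18); take (21,22).
Selected: (2,4) (6,8) (12,13) (13,15) (15,18) (21,22)

15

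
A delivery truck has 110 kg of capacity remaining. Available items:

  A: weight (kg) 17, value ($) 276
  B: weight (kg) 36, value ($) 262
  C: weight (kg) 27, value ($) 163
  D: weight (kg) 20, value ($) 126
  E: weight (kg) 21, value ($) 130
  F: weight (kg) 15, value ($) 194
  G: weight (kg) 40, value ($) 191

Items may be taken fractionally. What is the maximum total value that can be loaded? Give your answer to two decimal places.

Greedy by value/weight ratio, highest first.
Order: A (276/17=16.24) > F (194/15=12.93) > B (262/36=7.28) > D (126/20=6.30) > E (130/21=6.19) > C (163/27=6.04) > G (191/40=4.78)
Fill: take A (17 @ 276) → take F (15 @ 194) → take B (36 @ 262) → take D (20 @ 126) → take E (21 @ 130) → take 1/27 of C → 6.04; 110/110 used.
Total value = 994.04

994.04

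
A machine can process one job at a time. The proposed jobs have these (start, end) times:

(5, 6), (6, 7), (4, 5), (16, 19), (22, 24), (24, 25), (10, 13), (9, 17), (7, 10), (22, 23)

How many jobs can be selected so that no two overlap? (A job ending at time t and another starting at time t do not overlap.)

8

Greedy by earliest finish: after sorting by end time, pick each interval compatible with the last pick.
By end time: (4,5), (5,6), (6,7), (7,10), (10,13), (9,17), (16,19), (22,23), (22,24), (24,25).
Pick (4,5); next start ≥ 5 → (5,6); next start ≥ 6 → (6,7); next start ≥ 7 → (7,10); next start ≥ 10 → (10,13); next start ≥ 13 → (16,19); next start ≥ 19 → (22,23); next start ≥ 23 → (24,25).
Selected 8 jobs.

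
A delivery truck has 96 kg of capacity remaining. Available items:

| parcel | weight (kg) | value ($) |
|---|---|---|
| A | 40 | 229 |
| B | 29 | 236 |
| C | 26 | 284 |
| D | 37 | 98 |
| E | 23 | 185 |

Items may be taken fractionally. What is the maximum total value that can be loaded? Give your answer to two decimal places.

Sort by value per unit weight and fill in that order.
Order: C (284/26=10.92) > B (236/29=8.14) > E (185/23=8.04) > A (229/40=5.72) > D (98/37=2.65)
Fill: take C (26 @ 284) → take B (29 @ 236) → take E (23 @ 185) → take 18/40 of A → 103.05; 96/96 used.
Total value = 808.05

808.05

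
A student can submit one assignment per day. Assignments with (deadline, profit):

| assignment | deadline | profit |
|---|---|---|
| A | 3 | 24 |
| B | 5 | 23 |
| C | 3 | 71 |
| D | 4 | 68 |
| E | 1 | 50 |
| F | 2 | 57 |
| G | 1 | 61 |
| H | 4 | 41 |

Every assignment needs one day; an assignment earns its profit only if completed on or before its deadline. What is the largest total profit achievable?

280

Sort by profit descending; place each in the latest free slot ≤ its deadline.
By profit: C(d3,71), D(d4,68), G(d1,61), F(d2,57), E(d1,50), H(d4,41), A(d3,24), B(d5,23)
C→slot 3; D→slot 4; G→slot 1; F→slot 2; E skipped; H skipped; A skipped; B→slot 5.
Profit = 61 + 57 + 71 + 68 + 23 = 280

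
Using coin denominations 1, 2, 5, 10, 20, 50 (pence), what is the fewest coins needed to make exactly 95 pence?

4

Greedy: take as many of the largest coin as possible, then repeat with the remainder.
95 = 1×50 + 2×20 + 1×5
Total coins = 1 + 2 + 1 = 4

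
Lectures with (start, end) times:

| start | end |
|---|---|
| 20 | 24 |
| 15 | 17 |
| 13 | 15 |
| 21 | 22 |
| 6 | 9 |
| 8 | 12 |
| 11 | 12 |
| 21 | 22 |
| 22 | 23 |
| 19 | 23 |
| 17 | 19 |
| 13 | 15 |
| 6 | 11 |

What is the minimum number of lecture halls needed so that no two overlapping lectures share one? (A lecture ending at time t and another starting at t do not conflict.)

4

The answer is the maximum number of intervals overlapping at any instant.
Events (time:±→running): 6:+→1 6:+→2 8:+→3 9:-→2 11:-→1 11:+→2 12:-→1 12:-→0 13:+→1 13:+→2 15:-→1 15:-→0 15:+→1 17:-→0 17:+→1 19:-→0 19:+→1 20:+→2 21:+→3 21:+→4 … peak 4.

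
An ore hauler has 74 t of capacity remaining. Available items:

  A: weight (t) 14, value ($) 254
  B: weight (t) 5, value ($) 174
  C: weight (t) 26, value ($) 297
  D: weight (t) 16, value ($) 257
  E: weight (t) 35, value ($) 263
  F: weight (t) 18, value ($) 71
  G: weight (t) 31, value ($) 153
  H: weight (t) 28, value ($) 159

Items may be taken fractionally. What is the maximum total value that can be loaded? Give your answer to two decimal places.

1079.69

Ratios (sorted): B 34.80, A 18.14, D 16.06, C 11.42, E 7.51, H 5.68, G 4.94, F 3.94
take B (5 @ 174); take A (14 @ 254); take D (16 @ 257); take C (26 @ 297); take 13/35 of E → 97.69. Capacity used 74/74.
Total value = 1079.69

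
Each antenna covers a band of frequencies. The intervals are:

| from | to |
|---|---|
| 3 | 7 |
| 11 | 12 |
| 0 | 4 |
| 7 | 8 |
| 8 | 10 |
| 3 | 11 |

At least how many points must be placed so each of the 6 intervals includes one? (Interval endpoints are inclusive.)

3

Sort by right endpoint; whenever an interval is uncovered, place a point at its right end.
By right end: [0,4]  [3,7]  [7,8]  [8,10]  [3,11]  [11,12]
[0,4] uncovered → point at 4; [7,8] uncovered → point at 8; [11,12] uncovered → point at 12.
Points: 4, 8, 12 (3 total).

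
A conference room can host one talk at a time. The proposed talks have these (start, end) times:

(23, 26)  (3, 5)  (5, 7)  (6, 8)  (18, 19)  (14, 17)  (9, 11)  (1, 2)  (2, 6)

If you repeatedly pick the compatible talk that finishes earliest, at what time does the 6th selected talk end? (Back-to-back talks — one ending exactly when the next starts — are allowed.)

Sort by end time and greedily take each interval whose start is ≥ the last chosen end.
Sorted by end: (1,2)  (3,5)  (2,6)  (5,7)  (6,8)  (9,11)  (14,17)  (18,19)  (23,26)
take (1,2); take (3,5); skip (2,6); take (5,7); take (9,11); take (14,17); take (18,19); take (23,26).
Selected: (1,2) (3,5) (5,7) (9,11) (14,17) (18,19) (23,26)

19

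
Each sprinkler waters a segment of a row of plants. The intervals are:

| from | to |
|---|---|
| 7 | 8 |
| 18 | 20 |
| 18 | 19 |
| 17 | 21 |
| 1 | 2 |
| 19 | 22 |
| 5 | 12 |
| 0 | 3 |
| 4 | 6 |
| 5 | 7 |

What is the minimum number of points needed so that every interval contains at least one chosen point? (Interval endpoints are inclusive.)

4

Process intervals by earliest right end; each time one isn't hit yet, stab at its right endpoint.
Sorted: [1,2] [0,3] [4,6] [5,7] [7,8] [5,12] [18,19] [18,20] [17,21] [19,22]
{[1,2],[0,3]} hit by 2; {[4,6],[5,7]} hit by 6; {[7,8],[5,12]} hit by 8; {[18,19],[18,20],[17,21],[19,22]} hit by 19.
Points: 2, 6, 8, 19 (4 total).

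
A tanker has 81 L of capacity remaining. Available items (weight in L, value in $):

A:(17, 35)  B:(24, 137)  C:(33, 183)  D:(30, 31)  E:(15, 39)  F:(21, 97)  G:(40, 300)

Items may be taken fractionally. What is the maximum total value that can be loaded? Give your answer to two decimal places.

531.27

Sort by value per unit weight and fill in that order.
Ratios (sorted): G 7.50, B 5.71, C 5.55, F 4.62, E 2.60, A 2.06, D 1.03
take G (40 @ 300); take B (24 @ 137); take 17/33 of C → 94.27. Capacity used 81/81.
Total value = 531.27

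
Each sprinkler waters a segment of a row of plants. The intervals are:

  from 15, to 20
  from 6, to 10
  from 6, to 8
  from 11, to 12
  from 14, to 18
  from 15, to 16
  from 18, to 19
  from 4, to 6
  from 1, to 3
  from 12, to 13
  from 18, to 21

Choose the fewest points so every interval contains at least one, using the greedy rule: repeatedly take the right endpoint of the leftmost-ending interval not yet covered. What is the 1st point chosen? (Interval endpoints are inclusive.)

By right end: [1,3]  [4,6]  [6,8]  [6,10]  [11,12]  [12,13]  [15,16]  [14,18]  [18,19]  [15,20]  [18,21]
[1,3] uncovered → point at 3; [4,6] uncovered → point at 6; [11,12] uncovered → point at 12; [15,16] uncovered → point at 16; [18,19] uncovered → point at 19.
Points: 3, 6, 12, 16, 19 (5 total).

3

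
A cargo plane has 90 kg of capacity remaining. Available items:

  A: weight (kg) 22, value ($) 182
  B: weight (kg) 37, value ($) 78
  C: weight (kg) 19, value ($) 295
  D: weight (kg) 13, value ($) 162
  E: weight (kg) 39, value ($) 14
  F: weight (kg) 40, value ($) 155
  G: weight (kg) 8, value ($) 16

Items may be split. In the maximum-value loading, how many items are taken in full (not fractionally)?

Ratios (sorted): C 15.53, D 12.46, A 8.27, F 3.88, B 2.11, G 2.00, E 0.36
take C (19 @ 295); take D (13 @ 162); take A (22 @ 182); take 36/40 of F → 139.50. Capacity used 90/90.
3 item(s) taken whole; one partial (take 36/40 of F).

3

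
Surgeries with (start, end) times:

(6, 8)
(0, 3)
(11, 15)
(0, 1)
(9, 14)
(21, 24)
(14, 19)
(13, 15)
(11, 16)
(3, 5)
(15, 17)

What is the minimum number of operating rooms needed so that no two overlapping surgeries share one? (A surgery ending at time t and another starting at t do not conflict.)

4

The answer is the maximum number of intervals overlapping at any instant.
starts: [0, 0, 3, 6, 9, 11, 11, 13, 14, 15, 21]
ends:   [1, 3, 5, 8, 14, 15, 15, 16, 17, 19, 24]
s0→1 s0→2 e1→1 e3→0 s3→1 e5→0 s6→1 e8→0 s9→1 s11→2 s11→3 s13→4  — peak 4.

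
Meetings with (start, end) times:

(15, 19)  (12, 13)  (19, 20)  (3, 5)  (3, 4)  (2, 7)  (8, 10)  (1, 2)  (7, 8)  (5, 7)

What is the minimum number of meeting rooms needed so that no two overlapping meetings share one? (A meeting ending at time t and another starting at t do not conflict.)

Count concurrent intervals with a sweep; the peak is the room count.
starts: [1, 2, 3, 3, 5, 7, 8, 12, 15, 19]
ends:   [2, 4, 5, 7, 7, 8, 10, 13, 19, 20]
s1→1 e2→0 s2→1 s3→2 s3→3  — peak 3.

3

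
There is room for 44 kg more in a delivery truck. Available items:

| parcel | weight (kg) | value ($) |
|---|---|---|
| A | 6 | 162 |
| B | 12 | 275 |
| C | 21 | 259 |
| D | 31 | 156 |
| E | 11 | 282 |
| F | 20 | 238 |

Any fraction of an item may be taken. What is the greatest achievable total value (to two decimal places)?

904.00

Greedy by value/weight ratio, highest first.
Ratios (sorted): A 27.00, E 25.64, B 22.92, C 12.33, F 11.90, D 5.03
take A (6 @ 162); take E (11 @ 282); take B (12 @ 275); take 15/21 of C → 185.00. Capacity used 44/44.
Total value = 904.00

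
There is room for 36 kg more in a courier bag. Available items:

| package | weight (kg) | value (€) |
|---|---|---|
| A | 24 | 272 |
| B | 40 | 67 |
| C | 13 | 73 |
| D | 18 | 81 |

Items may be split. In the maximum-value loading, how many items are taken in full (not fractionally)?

Order: A (272/24=11.33) > C (73/13=5.62) > D (81/18=4.50) > B (67/40=1.68)
Fill: take A (24 @ 272) → take 12/13 of C → 67.38; 36/36 used.
1 item(s) taken whole; one partial (take 12/13 of C).

1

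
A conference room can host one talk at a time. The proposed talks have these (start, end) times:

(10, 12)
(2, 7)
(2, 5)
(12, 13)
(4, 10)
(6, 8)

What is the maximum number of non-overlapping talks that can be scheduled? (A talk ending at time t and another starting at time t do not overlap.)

4

Greedy by earliest finish: after sorting by end time, pick each interval compatible with the last pick.
Sorted by end: (2,5)  (2,7)  (6,8)  (4,10)  (10,12)  (12,13)
take (2,5); skip (2,7); take (6,8); skip (4,10); take (10,12); take (12,13).
Selected 4 talks.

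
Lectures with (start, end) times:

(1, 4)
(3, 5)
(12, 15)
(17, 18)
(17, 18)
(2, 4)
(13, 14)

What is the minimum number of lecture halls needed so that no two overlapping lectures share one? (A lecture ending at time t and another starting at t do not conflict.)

starts: [1, 2, 3, 12, 13, 17, 17]
ends:   [4, 4, 5, 14, 15, 18, 18]
s1→1 s2→2 s3→3  — peak 3.

3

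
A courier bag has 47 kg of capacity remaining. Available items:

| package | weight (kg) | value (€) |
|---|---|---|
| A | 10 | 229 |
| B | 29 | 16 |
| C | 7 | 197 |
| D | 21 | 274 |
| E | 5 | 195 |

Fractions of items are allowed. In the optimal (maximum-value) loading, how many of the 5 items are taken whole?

4

Greedy by value/weight ratio, highest first.
Ratios (sorted): E 39.00, C 28.14, A 22.90, D 13.05, B 0.55
take E (5 @ 195); take C (7 @ 197); take A (10 @ 229); take D (21 @ 274); take 4/29 of B → 2.21. Capacity used 47/47.
4 item(s) taken whole; one partial (take 4/29 of B).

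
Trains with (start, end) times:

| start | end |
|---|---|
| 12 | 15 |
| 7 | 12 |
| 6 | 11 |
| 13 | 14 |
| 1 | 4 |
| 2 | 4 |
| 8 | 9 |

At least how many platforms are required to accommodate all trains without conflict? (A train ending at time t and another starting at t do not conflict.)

3

Events (time:±→running): 1:+→1 2:+→2 4:-→1 4:-→0 6:+→1 7:+→2 8:+→3 … peak 3.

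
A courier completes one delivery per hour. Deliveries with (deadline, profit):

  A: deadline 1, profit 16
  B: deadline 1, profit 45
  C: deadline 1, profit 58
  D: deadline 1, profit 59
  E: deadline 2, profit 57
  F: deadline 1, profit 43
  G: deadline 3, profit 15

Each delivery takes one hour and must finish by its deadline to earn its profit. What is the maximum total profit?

131

Sort by profit descending; place each in the latest free slot ≤ its deadline.
By profit: D(d1,59), C(d1,58), E(d2,57), B(d1,45), F(d1,43), A(d1,16), G(d3,15)
D→slot 1; C skipped; E→slot 2; B skipped; F skipped; A skipped; G→slot 3.
Profit = 59 + 57 + 15 = 131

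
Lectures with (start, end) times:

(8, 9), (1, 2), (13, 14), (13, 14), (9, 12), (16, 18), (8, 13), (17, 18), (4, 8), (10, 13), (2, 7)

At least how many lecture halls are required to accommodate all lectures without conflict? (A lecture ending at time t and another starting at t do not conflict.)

The answer is the maximum number of intervals overlapping at any instant.
Events (time:±→running): 1:+→1 2:-→0 2:+→1 4:+→2 7:-→1 8:-→0 8:+→1 8:+→2 9:-→1 9:+→2 10:+→3 … peak 3.

3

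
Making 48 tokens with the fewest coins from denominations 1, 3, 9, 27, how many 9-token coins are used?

Use the largest denomination that fits, subtract, and repeat.
48 = 1×27 + 2×9 + 1×3
Count of 9: 2

2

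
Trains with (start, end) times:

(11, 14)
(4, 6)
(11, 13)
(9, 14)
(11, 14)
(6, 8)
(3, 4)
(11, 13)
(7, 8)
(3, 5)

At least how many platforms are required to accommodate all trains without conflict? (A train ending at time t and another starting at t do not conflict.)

starts: [3, 3, 4, 6, 7, 9, 11, 11, 11, 11]
ends:   [4, 5, 6, 8, 8, 13, 13, 14, 14, 14]
s3→1 s3→2 e4→1 s4→2 e5→1 e6→0 s6→1 s7→2 e8→1 e8→0 s9→1 s11→2 s11→3 s11→4 s11→5  — peak 5.

5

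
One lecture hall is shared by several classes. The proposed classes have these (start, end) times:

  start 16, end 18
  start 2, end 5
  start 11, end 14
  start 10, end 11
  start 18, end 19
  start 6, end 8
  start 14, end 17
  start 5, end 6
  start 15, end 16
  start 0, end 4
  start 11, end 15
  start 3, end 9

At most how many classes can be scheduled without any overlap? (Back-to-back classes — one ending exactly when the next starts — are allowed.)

By end time: (0,4), (2,5), (5,6), (6,8), (3,9), (10,11), (11,14), (11,15), (15,16), (14,17), (16,18), (18,19).
Pick (0,4); next start ≥ 4 → (5,6); next start ≥ 6 → (6,8); next start ≥ 8 → (10,11); next start ≥ 11 → (11,14); next start ≥ 14 → (15,16); next start ≥ 16 → (16,18); next start ≥ 18 → (18,19).
Selected 8 classes.

8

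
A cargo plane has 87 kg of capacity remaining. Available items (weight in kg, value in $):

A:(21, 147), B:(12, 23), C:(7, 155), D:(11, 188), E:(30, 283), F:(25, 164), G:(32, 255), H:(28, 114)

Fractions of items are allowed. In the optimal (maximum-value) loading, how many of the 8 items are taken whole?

Ratios (sorted): C 22.14, D 17.09, E 9.43, G 7.97, A 7.00, F 6.56, H 4.07, B 1.92
take C (7 @ 155); take D (11 @ 188); take E (30 @ 283); take G (32 @ 255); take 7/21 of A → 49.00. Capacity used 87/87.
4 item(s) taken whole; one partial (take 7/21 of A).

4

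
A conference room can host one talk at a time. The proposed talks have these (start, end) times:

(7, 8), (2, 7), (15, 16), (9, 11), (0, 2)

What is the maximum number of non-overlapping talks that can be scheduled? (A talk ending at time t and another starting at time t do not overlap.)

5

By end time: (0,2), (2,7), (7,8), (9,11), (15,16).
Pick (0,2); next start ≥ 2 → (2,7); next start ≥ 7 → (7,8); next start ≥ 8 → (9,11); next start ≥ 11 → (15,16).
Selected 5 talks.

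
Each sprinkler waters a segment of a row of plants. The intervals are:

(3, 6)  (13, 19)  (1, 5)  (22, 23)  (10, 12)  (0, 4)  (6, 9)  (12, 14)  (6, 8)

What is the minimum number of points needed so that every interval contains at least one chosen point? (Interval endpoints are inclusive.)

5

Process intervals by earliest right end; each time one isn't hit yet, stab at its right endpoint.
By right end: [0,4]  [1,5]  [3,6]  [6,8]  [6,9]  [10,12]  [12,14]  [13,19]  [22,23]
[0,4] uncovered → point at 4; [6,8] uncovered → point at 8; [10,12] uncovered → point at 12; [13,19] uncovered → point at 19; [22,23] uncovered → point at 23.
Points: 4, 8, 12, 19, 23 (5 total).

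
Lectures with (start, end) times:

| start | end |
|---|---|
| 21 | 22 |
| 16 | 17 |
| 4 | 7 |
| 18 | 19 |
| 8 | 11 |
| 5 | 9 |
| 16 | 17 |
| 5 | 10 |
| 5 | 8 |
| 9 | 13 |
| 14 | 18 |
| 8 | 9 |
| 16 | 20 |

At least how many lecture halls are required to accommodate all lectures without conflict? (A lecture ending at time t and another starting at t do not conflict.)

Count concurrent intervals with a sweep; the peak is the room count.
Events (time:±→running): 4:+→1 5:+→2 5:+→3 5:+→4 … peak 4.

4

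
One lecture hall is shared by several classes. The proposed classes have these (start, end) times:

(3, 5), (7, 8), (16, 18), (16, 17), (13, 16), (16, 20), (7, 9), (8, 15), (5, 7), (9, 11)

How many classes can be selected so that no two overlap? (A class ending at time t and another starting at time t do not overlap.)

Greedy by earliest finish: after sorting by end time, pick each interval compatible with the last pick.
By end time: (3,5), (5,7), (7,8), (7,9), (9,11), (8,15), (13,16), (16,17), (16,18), (16,20).
Pick (3,5); next start ≥ 5 → (5,7); next start ≥ 7 → (7,8); next start ≥ 8 → (9,11); next start ≥ 11 → (13,16); next start ≥ 16 → (16,17).
Selected 6 classes.

6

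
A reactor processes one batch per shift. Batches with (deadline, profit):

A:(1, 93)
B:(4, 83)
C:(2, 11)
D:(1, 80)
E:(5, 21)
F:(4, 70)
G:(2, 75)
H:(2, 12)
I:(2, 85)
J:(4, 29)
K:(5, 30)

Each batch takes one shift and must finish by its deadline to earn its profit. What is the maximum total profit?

361

Take jobs in profit order; each goes to the latest open slot no later than its deadline.
By profit: A(d1,93), I(d2,85), B(d4,83), D(d1,80), G(d2,75), F(d4,70), K(d5,30), J(d4,29), E(d5,21), H(d2,12), C(d2,11)
A→slot 1; I→slot 2; B→slot 4; D skipped; G skipped; F→slot 3; K→slot 5; J skipped; E skipped; H skipped; C skipped.
Profit = 93 + 85 + 70 + 83 + 30 = 361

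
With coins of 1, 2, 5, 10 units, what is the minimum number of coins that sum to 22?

Greedy: take as many of the largest coin as possible, then repeat with the remainder.
22 = 2×10 + 1×2
Total coins = 2 + 1 = 3

3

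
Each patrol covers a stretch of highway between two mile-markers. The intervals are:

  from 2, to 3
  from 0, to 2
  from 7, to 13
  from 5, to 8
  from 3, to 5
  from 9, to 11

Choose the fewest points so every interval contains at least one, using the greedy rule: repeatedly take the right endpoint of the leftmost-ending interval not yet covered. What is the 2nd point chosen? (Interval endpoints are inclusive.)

5

Process intervals by earliest right end; each time one isn't hit yet, stab at its right endpoint.
Sorted: [0,2] [2,3] [3,5] [5,8] [9,11] [7,13]
{[0,2],[2,3]} hit by 2; {[3,5],[5,8]} hit by 5; {[9,11],[7,13]} hit by 11.
Points: 2, 5, 11 (3 total).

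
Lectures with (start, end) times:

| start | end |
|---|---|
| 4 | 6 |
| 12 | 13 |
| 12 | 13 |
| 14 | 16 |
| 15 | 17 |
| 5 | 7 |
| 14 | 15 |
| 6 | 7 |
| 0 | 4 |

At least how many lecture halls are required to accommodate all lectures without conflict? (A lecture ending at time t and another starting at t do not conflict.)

The answer is the maximum number of intervals overlapping at any instant.
Events (time:±→running): 0:+→1 4:-→0 4:+→1 5:+→2 … peak 2.

2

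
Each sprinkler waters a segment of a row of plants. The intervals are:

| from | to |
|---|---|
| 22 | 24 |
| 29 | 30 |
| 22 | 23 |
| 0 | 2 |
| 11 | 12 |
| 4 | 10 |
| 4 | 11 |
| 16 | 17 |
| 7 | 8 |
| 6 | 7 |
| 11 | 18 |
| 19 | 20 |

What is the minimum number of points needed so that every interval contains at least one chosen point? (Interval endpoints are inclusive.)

Process intervals by earliest right end; each time one isn't hit yet, stab at its right endpoint.
By right end: [0,2]  [6,7]  [7,8]  [4,10]  [4,11]  [11,12]  [16,17]  [11,18]  [19,20]  [22,23]  [22,24]  [29,30]
[0,2] uncovered → point at 2; [6,7] uncovered → point at 7; [11,12] uncovered → point at 12; [16,17] uncovered → point at 17; [19,20] uncovered → point at 20; [22,23] uncovered → point at 23; [29,30] uncovered → point at 30.
Points: 2, 7, 12, 17, 20, 23, 30 (7 total).

7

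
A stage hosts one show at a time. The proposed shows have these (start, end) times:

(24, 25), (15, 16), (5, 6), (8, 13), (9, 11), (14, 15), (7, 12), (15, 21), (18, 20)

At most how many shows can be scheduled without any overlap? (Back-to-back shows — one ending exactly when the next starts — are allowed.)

6

Sorted by end: (5,6)  (9,11)  (7,12)  (8,13)  (14,15)  (15,16)  (18,20)  (15,21)  (24,25)
take (5,6); take (9,11); skip (7,12); take (14,15); take (15,16); take (18,20); take (24,25).
Selected 6 shows.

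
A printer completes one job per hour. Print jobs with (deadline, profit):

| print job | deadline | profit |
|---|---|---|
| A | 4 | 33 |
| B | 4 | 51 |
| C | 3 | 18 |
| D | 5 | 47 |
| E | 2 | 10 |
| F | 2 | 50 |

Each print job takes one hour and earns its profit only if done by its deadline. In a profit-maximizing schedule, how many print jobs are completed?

Take jobs in profit order; each goes to the latest open slot no later than its deadline.
Profit order: B=51 F=50 D=47 A=33 C=18 E=10
Assign: B→slot 4, F→slot 2, D→slot 5, A→slot 3, C→slot 1, E skipped.
Slots: [1:C] [2:F] [3:A] [4:B] [5:D]
5 of 6 scheduled.

5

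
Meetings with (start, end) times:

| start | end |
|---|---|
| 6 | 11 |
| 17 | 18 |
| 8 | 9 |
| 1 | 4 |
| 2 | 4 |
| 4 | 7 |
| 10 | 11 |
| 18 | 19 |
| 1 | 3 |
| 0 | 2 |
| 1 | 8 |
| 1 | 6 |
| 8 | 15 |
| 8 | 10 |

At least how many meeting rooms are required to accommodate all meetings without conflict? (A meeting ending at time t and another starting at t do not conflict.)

Events (time:±→running): 0:+→1 1:+→2 1:+→3 1:+→4 1:+→5 … peak 5.

5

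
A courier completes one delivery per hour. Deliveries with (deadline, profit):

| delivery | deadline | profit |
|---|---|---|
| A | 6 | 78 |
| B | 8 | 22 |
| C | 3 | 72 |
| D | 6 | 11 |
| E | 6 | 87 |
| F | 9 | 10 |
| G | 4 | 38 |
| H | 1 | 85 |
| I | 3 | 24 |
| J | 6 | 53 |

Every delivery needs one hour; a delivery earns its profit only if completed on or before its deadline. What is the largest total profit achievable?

445

Sort by profit descending; place each in the latest free slot ≤ its deadline.
Profit order: E=87 H=85 A=78 C=72 J=53 G=38 I=24 B=22 D=11 F=10
Assign: E→slot 6, H→slot 1, A→slot 5, C→slot 3, J→slot 4, G→slot 2, I skipped, B→slot 8, D skipped, F→slot 9.
Slots: [1:H] [2:G] [3:C] [4:J] [5:A] [6:E] [8:B] [9:F]
Profit = 85 + 38 + 72 + 53 + 78 + 87 + 22 + 10 = 445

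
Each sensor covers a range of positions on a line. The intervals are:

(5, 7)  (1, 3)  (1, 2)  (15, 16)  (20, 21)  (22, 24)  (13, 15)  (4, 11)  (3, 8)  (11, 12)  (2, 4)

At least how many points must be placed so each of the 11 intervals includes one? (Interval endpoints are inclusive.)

Sort by right endpoint; whenever an interval is uncovered, place a point at its right end.
By right end: [1,2]  [1,3]  [2,4]  [5,7]  [3,8]  [4,11]  [11,12]  [13,15]  [15,16]  [20,21]  [22,24]
[1,2] uncovered → point at 2; [5,7] uncovered → point at 7; [11,12] uncovered → point at 12; [13,15] uncovered → point at 15; [20,21] uncovered → point at 21; [22,24] uncovered → point at 24.
Points: 2, 7, 12, 15, 21, 24 (6 total).

6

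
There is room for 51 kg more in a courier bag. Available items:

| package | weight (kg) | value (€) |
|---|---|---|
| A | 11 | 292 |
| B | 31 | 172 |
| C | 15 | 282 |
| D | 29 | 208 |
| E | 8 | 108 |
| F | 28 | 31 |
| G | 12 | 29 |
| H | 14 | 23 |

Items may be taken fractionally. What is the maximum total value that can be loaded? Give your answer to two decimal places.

803.93

Greedy by value/weight ratio, highest first.
Ratios (sorted): A 26.55, C 18.80, E 13.50, D 7.17, B 5.55, G 2.42, H 1.64, F 1.11
take A (11 @ 292); take C (15 @ 282); take E (8 @ 108); take 17/29 of D → 121.93. Capacity used 51/51.
Total value = 803.93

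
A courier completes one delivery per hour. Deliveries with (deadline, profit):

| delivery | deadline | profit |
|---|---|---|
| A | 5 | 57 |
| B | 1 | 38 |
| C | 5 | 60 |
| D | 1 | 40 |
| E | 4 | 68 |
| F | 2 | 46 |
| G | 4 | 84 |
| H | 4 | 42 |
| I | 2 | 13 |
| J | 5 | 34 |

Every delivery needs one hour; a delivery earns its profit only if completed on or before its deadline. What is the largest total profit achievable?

Sort by profit descending; place each in the latest free slot ≤ its deadline.
Profit order: G=84 E=68 C=60 A=57 F=46 H=42 D=40 B=38 J=34 I=13
Assign: G→slot 4, E→slot 3, C→slot 5, A→slot 2, F→slot 1, H skipped, D skipped, B skipped, J skipped, I skipped.
Slots: [1:F] [2:A] [3:E] [4:G] [5:C]
Profit = 46 + 57 + 68 + 84 + 60 = 315

315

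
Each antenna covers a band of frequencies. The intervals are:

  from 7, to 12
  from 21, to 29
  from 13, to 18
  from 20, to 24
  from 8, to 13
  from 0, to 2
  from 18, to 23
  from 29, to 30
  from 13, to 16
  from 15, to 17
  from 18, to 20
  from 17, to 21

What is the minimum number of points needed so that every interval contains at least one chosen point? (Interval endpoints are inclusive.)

5

Process intervals by earliest right end; each time one isn't hit yet, stab at its right endpoint.
By right end: [0,2]  [7,12]  [8,13]  [13,16]  [15,17]  [13,18]  [18,20]  [17,21]  [18,23]  [20,24]  [21,29]  [29,30]
[0,2] uncovered → point at 2; [7,12] uncovered → point at 12; [13,16] uncovered → point at 16; [18,20] uncovered → point at 20; [21,29] uncovered → point at 29.
Points: 2, 12, 16, 20, 29 (5 total).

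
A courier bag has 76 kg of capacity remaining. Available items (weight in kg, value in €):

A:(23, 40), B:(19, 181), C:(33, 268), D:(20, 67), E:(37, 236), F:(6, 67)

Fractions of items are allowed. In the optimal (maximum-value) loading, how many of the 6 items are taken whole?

Order: F (67/6=11.17) > B (181/19=9.53) > C (268/33=8.12) > E (236/37=6.38) > D (67/20=3.35) > A (40/23=1.74)
Fill: take F (6 @ 67) → take B (19 @ 181) → take C (33 @ 268) → take 18/37 of E → 114.81; 76/76 used.
3 item(s) taken whole; one partial (take 18/37 of E).

3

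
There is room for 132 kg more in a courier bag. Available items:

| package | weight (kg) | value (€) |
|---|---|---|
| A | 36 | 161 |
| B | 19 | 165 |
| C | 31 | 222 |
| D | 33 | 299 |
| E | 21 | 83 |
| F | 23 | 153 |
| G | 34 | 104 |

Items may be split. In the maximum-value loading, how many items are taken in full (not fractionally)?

4

Sort by value per unit weight and fill in that order.
Order: D (299/33=9.06) > B (165/19=8.68) > C (222/31=7.16) > F (153/23=6.65) > A (161/36=4.47) > E (83/21=3.95) > G (104/34=3.06)
Fill: take D (33 @ 299) → take B (19 @ 165) → take C (31 @ 222) → take F (23 @ 153) → take 26/36 of A → 116.28; 132/132 used.
4 item(s) taken whole; one partial (take 26/36 of A).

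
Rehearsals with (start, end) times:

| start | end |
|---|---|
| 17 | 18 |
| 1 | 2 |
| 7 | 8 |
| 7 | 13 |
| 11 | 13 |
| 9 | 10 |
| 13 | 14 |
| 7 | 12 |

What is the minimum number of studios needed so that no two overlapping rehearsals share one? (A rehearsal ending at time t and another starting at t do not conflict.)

The answer is the maximum number of intervals overlapping at any instant.
starts: [1, 7, 7, 7, 9, 11, 13, 17]
ends:   [2, 8, 10, 12, 13, 13, 14, 18]
s1→1 e2→0 s7→1 s7→2 s7→3  — peak 3.

3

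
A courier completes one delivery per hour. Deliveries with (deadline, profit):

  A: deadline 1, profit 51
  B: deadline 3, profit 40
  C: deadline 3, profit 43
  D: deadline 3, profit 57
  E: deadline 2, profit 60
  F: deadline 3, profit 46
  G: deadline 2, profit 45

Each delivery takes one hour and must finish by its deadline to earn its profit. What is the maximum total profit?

168

By profit: E(d2,60), D(d3,57), A(d1,51), F(d3,46), G(d2,45), C(d3,43), B(d3,40)
E→slot 2; D→slot 3; A→slot 1; F skipped; G skipped; C skipped; B skipped.
Profit = 51 + 60 + 57 = 168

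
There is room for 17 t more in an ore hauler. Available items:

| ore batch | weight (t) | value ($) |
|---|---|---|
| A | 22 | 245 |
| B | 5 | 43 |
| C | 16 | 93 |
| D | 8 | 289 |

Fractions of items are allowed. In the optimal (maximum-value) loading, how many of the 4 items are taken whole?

1

Sort by value per unit weight and fill in that order.
Order: D (289/8=36.12) > A (245/22=11.14) > B (43/5=8.60) > C (93/16=5.81)
Fill: take D (8 @ 289) → take 9/22 of A → 100.23; 17/17 used.
1 item(s) taken whole; one partial (take 9/22 of A).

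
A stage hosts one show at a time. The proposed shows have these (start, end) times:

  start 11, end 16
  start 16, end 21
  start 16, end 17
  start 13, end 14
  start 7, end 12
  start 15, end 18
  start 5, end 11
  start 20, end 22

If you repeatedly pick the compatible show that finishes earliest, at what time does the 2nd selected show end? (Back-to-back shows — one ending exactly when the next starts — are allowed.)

14

Sorted by end: (5,11)  (7,12)  (13,14)  (11,16)  (16,17)  (15,18)  (16,21)  (20,22)
take (5,11); take (13,14); take (16,17); skip (16,21); take (20,22).
Selected: (5,11) (13,14) (16,17) (20,22)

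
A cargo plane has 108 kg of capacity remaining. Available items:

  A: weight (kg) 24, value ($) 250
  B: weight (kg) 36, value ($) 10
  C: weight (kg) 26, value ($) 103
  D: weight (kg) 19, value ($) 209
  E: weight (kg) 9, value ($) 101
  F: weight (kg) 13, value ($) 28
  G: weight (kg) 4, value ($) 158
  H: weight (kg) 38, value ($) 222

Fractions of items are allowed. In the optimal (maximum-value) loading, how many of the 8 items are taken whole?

Sort by value per unit weight and fill in that order.
Order: G (158/4=39.50) > E (101/9=11.22) > D (209/19=11.00) > A (250/24=10.42) > H (222/38=5.84) > C (103/26=3.96) > F (28/13=2.15) > B (10/36=0.28)
Fill: take G (4 @ 158) → take E (9 @ 101) → take D (19 @ 209) → take A (24 @ 250) → take H (38 @ 222) → take 14/26 of C → 55.46; 108/108 used.
5 item(s) taken whole; one partial (take 14/26 of C).

5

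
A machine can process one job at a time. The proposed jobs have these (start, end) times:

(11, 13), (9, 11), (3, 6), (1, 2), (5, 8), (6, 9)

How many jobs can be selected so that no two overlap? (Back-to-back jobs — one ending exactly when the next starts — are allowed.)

Sorted by end: (1,2)  (3,6)  (5,8)  (6,9)  (9,11)  (11,13)
take (1,2); take (3,6); skip (5,8); take (6,9); take (9,11); take (11,13).
Selected 5 jobs.

5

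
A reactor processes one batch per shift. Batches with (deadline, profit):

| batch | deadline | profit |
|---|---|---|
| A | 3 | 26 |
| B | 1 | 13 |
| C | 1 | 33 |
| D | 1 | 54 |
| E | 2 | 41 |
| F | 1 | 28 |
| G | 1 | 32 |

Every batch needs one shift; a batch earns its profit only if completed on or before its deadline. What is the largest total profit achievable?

Sort by profit descending; place each in the latest free slot ≤ its deadline.
By profit: D(d1,54), E(d2,41), C(d1,33), G(d1,32), F(d1,28), A(d3,26), B(d1,13)
D→slot 1; E→slot 2; C skipped; G skipped; F skipped; A→slot 3; B skipped.
Profit = 54 + 41 + 26 = 121

121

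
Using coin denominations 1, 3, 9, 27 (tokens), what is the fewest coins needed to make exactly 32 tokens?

4

Use the largest denomination that fits, subtract, and repeat.
32 − 1×27→5 − 1×3→2 − 2×1→0
Total coins = 1 + 1 + 2 = 4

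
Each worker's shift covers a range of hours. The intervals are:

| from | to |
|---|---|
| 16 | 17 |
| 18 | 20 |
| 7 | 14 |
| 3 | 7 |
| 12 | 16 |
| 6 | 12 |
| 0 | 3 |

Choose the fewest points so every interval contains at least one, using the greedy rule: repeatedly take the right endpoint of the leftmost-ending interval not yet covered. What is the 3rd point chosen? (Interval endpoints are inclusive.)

17

Sorted: [0,3] [3,7] [6,12] [7,14] [12,16] [16,17] [18,20]
{[0,3],[3,7]} hit by 3; {[6,12],[7,14],[12,16]} hit by 12; {[16,17]} hit by 17; {[18,20]} hit by 20.
Points: 3, 12, 17, 20 (4 total).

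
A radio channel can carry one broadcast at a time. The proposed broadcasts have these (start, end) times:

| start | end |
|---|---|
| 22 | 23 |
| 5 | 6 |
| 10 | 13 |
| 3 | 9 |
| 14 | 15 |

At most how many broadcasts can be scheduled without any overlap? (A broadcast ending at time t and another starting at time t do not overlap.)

Sort by end time and greedily take each interval whose start is ≥ the last chosen end.
Sorted by end: (5,6)  (3,9)  (10,13)  (14,15)  (22,23)
take (5,6); take (10,13); take (14,15); take (22,23).
Selected 4 broadcasts.

4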